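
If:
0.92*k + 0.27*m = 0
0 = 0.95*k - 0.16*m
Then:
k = 0.00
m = 0.00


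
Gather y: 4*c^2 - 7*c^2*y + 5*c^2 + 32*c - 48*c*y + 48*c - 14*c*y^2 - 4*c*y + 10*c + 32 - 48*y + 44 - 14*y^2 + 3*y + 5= 9*c^2 + 90*c + y^2*(-14*c - 14) + y*(-7*c^2 - 52*c - 45) + 81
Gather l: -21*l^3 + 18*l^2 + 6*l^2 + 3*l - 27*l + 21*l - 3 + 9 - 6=-21*l^3 + 24*l^2 - 3*l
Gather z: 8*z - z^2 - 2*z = -z^2 + 6*z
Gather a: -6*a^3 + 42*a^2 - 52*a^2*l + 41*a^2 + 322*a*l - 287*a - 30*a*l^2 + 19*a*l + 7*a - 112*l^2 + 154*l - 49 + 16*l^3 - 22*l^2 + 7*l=-6*a^3 + a^2*(83 - 52*l) + a*(-30*l^2 + 341*l - 280) + 16*l^3 - 134*l^2 + 161*l - 49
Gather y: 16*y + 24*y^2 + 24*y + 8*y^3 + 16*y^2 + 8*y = 8*y^3 + 40*y^2 + 48*y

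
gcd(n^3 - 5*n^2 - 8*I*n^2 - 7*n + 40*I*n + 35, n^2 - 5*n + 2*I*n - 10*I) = n - 5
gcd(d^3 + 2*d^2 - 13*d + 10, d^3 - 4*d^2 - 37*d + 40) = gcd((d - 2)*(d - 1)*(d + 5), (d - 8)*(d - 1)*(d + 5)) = d^2 + 4*d - 5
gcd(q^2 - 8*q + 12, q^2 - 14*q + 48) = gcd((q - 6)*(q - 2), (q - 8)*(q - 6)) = q - 6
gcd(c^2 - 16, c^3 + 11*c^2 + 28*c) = c + 4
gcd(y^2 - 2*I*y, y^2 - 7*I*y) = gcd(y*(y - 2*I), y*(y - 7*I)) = y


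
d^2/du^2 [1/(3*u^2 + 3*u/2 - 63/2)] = 4*(-4*u^2 - 2*u + (4*u + 1)^2 + 42)/(3*(2*u^2 + u - 21)^3)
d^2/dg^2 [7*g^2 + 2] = 14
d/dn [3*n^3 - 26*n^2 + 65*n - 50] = 9*n^2 - 52*n + 65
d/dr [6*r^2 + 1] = 12*r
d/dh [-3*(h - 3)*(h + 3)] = -6*h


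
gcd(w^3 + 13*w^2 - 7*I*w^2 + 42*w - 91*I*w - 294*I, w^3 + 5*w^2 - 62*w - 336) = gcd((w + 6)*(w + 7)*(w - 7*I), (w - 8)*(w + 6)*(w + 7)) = w^2 + 13*w + 42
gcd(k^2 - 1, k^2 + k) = k + 1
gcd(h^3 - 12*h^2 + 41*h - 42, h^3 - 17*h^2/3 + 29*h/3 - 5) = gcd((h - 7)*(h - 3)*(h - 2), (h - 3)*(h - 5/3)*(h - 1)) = h - 3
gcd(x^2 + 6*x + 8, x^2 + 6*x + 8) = x^2 + 6*x + 8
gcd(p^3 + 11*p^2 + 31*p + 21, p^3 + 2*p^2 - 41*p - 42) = p^2 + 8*p + 7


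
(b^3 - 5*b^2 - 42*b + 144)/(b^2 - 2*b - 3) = (b^2 - 2*b - 48)/(b + 1)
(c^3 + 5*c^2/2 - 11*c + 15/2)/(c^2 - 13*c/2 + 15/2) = (c^2 + 4*c - 5)/(c - 5)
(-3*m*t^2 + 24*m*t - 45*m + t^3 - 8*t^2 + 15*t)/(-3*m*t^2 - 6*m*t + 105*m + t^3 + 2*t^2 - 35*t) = (t - 3)/(t + 7)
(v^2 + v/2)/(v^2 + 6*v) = (v + 1/2)/(v + 6)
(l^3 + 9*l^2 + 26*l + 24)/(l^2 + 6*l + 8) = l + 3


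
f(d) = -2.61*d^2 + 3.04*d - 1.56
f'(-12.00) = 65.68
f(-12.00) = -413.88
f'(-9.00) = 50.02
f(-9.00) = -240.33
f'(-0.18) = 3.98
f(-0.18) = -2.19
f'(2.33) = -9.12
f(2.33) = -8.65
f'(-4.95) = 28.88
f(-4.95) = -80.56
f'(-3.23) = 19.90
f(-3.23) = -38.61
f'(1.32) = -3.85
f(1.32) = -2.09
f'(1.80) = -6.36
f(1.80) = -4.54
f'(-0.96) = 8.05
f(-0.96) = -6.88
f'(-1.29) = 9.77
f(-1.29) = -9.82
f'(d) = 3.04 - 5.22*d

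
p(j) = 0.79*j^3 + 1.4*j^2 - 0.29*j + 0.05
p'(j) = 2.37*j^2 + 2.8*j - 0.29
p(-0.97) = 0.93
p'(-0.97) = -0.78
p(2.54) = 21.29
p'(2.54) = 22.11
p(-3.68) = -19.29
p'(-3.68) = 21.50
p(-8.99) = -458.19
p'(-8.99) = 166.08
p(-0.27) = 0.21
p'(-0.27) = -0.87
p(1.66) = 7.04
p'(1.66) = 10.89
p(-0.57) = 0.52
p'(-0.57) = -1.12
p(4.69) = 110.98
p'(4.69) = 64.97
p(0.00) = 0.05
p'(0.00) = -0.29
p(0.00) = 0.05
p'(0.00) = -0.29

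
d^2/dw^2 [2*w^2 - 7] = 4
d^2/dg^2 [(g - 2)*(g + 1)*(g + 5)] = 6*g + 8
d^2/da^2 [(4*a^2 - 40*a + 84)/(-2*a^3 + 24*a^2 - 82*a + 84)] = -4/(a^3 - 6*a^2 + 12*a - 8)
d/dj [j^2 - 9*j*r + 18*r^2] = 2*j - 9*r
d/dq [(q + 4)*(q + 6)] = 2*q + 10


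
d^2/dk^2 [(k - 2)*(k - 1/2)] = 2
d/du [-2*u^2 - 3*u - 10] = -4*u - 3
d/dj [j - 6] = 1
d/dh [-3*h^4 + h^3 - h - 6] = -12*h^3 + 3*h^2 - 1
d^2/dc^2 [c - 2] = 0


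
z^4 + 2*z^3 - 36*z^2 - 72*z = z*(z - 6)*(z + 2)*(z + 6)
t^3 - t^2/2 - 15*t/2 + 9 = (t - 2)*(t - 3/2)*(t + 3)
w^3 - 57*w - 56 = (w - 8)*(w + 1)*(w + 7)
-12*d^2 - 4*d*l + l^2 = (-6*d + l)*(2*d + l)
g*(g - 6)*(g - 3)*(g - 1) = g^4 - 10*g^3 + 27*g^2 - 18*g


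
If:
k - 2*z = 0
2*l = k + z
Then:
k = 2*z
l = 3*z/2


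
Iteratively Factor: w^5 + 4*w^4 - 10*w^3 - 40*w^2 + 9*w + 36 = (w + 1)*(w^4 + 3*w^3 - 13*w^2 - 27*w + 36) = (w - 3)*(w + 1)*(w^3 + 6*w^2 + 5*w - 12) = (w - 3)*(w + 1)*(w + 4)*(w^2 + 2*w - 3) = (w - 3)*(w + 1)*(w + 3)*(w + 4)*(w - 1)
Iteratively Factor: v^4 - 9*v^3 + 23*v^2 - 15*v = (v - 5)*(v^3 - 4*v^2 + 3*v) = (v - 5)*(v - 1)*(v^2 - 3*v) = v*(v - 5)*(v - 1)*(v - 3)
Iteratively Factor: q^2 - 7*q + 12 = (q - 4)*(q - 3)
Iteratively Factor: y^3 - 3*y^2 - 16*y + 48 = (y + 4)*(y^2 - 7*y + 12) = (y - 4)*(y + 4)*(y - 3)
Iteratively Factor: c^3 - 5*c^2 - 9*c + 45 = (c + 3)*(c^2 - 8*c + 15) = (c - 3)*(c + 3)*(c - 5)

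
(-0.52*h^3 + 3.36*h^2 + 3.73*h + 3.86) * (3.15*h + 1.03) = -1.638*h^4 + 10.0484*h^3 + 15.2103*h^2 + 16.0009*h + 3.9758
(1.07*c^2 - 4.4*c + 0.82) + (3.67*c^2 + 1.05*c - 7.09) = 4.74*c^2 - 3.35*c - 6.27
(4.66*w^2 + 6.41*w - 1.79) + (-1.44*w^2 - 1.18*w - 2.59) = 3.22*w^2 + 5.23*w - 4.38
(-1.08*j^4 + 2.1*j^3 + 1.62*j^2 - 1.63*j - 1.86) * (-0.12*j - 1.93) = 0.1296*j^5 + 1.8324*j^4 - 4.2474*j^3 - 2.931*j^2 + 3.3691*j + 3.5898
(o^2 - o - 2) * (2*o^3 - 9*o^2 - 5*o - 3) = 2*o^5 - 11*o^4 + 20*o^2 + 13*o + 6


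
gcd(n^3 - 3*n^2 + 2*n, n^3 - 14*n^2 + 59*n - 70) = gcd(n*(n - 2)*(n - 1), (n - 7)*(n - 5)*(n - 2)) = n - 2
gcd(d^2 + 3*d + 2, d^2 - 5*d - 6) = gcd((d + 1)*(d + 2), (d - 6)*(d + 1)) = d + 1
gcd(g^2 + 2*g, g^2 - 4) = g + 2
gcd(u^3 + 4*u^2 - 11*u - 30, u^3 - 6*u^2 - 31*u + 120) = u^2 + 2*u - 15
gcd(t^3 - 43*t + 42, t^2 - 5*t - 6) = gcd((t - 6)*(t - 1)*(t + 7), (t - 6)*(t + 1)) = t - 6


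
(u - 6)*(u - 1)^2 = u^3 - 8*u^2 + 13*u - 6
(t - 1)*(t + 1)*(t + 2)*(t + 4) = t^4 + 6*t^3 + 7*t^2 - 6*t - 8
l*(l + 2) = l^2 + 2*l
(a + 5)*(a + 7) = a^2 + 12*a + 35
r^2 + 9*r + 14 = (r + 2)*(r + 7)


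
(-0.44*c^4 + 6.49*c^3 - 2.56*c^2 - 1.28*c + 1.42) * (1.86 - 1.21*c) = 0.5324*c^5 - 8.6713*c^4 + 15.169*c^3 - 3.2128*c^2 - 4.099*c + 2.6412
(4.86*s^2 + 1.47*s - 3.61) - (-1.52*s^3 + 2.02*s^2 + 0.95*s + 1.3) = 1.52*s^3 + 2.84*s^2 + 0.52*s - 4.91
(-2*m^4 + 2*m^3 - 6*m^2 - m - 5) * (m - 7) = -2*m^5 + 16*m^4 - 20*m^3 + 41*m^2 + 2*m + 35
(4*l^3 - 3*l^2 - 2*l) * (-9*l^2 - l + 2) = -36*l^5 + 23*l^4 + 29*l^3 - 4*l^2 - 4*l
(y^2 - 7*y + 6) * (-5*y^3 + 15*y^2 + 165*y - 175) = -5*y^5 + 50*y^4 + 30*y^3 - 1240*y^2 + 2215*y - 1050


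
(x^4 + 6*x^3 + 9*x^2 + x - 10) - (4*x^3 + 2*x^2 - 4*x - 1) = x^4 + 2*x^3 + 7*x^2 + 5*x - 9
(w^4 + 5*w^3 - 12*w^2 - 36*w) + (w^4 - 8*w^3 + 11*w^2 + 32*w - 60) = 2*w^4 - 3*w^3 - w^2 - 4*w - 60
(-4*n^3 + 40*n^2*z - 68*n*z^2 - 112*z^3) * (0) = 0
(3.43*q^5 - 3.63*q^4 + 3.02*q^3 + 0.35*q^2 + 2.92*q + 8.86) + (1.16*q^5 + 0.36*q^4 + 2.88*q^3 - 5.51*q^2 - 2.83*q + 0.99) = 4.59*q^5 - 3.27*q^4 + 5.9*q^3 - 5.16*q^2 + 0.0899999999999999*q + 9.85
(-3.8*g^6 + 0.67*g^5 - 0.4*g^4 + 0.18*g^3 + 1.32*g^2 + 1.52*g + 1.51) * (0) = 0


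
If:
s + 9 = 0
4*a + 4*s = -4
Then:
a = 8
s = -9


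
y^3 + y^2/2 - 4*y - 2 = (y - 2)*(y + 1/2)*(y + 2)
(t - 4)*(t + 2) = t^2 - 2*t - 8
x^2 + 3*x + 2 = (x + 1)*(x + 2)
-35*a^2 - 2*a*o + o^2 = (-7*a + o)*(5*a + o)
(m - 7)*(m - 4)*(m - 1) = m^3 - 12*m^2 + 39*m - 28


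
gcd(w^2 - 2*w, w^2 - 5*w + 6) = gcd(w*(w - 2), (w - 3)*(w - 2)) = w - 2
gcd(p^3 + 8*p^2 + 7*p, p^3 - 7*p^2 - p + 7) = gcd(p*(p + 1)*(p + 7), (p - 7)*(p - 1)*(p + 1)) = p + 1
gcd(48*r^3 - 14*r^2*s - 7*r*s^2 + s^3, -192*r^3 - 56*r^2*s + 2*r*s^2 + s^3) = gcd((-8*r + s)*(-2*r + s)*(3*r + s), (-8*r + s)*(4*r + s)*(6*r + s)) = 8*r - s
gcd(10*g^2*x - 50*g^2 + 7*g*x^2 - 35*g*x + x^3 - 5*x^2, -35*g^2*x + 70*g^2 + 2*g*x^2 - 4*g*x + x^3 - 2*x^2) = 1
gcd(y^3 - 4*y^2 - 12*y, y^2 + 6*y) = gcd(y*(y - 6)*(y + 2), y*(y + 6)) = y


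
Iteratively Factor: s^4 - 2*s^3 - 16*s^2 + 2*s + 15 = (s + 1)*(s^3 - 3*s^2 - 13*s + 15) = (s - 1)*(s + 1)*(s^2 - 2*s - 15) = (s - 5)*(s - 1)*(s + 1)*(s + 3)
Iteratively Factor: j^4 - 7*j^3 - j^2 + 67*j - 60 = (j - 5)*(j^3 - 2*j^2 - 11*j + 12) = (j - 5)*(j - 1)*(j^2 - j - 12) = (j - 5)*(j - 4)*(j - 1)*(j + 3)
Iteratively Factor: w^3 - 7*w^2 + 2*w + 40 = (w - 4)*(w^2 - 3*w - 10) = (w - 4)*(w + 2)*(w - 5)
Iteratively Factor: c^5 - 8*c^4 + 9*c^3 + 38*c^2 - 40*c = (c + 2)*(c^4 - 10*c^3 + 29*c^2 - 20*c) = (c - 4)*(c + 2)*(c^3 - 6*c^2 + 5*c) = c*(c - 4)*(c + 2)*(c^2 - 6*c + 5) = c*(c - 4)*(c - 1)*(c + 2)*(c - 5)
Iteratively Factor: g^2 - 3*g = (g)*(g - 3)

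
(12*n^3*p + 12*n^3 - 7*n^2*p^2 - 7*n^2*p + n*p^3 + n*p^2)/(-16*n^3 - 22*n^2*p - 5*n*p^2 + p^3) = n*(-12*n^2*p - 12*n^2 + 7*n*p^2 + 7*n*p - p^3 - p^2)/(16*n^3 + 22*n^2*p + 5*n*p^2 - p^3)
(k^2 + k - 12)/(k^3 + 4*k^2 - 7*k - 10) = (k^2 + k - 12)/(k^3 + 4*k^2 - 7*k - 10)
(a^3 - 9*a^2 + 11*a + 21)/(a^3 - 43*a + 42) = (a^3 - 9*a^2 + 11*a + 21)/(a^3 - 43*a + 42)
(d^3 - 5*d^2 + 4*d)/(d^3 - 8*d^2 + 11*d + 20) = d*(d - 1)/(d^2 - 4*d - 5)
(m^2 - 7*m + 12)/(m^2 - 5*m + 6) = (m - 4)/(m - 2)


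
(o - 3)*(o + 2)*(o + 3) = o^3 + 2*o^2 - 9*o - 18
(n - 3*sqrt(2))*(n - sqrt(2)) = n^2 - 4*sqrt(2)*n + 6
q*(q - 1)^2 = q^3 - 2*q^2 + q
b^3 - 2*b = b*(b - sqrt(2))*(b + sqrt(2))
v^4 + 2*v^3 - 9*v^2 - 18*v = v*(v - 3)*(v + 2)*(v + 3)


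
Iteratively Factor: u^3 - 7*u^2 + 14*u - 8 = (u - 2)*(u^2 - 5*u + 4) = (u - 2)*(u - 1)*(u - 4)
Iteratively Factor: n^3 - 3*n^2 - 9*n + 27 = (n - 3)*(n^2 - 9) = (n - 3)^2*(n + 3)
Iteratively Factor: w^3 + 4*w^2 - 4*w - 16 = (w + 4)*(w^2 - 4) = (w - 2)*(w + 4)*(w + 2)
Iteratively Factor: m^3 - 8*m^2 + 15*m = (m - 5)*(m^2 - 3*m) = m*(m - 5)*(m - 3)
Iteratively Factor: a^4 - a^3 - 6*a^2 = (a + 2)*(a^3 - 3*a^2) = a*(a + 2)*(a^2 - 3*a) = a^2*(a + 2)*(a - 3)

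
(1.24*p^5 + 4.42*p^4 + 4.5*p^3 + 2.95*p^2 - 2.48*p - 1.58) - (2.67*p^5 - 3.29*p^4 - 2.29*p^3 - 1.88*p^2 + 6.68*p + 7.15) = -1.43*p^5 + 7.71*p^4 + 6.79*p^3 + 4.83*p^2 - 9.16*p - 8.73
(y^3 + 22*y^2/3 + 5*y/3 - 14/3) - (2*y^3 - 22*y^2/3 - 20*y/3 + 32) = -y^3 + 44*y^2/3 + 25*y/3 - 110/3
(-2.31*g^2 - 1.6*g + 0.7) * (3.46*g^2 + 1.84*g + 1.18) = -7.9926*g^4 - 9.7864*g^3 - 3.2478*g^2 - 0.6*g + 0.826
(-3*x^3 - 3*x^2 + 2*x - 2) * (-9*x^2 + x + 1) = 27*x^5 + 24*x^4 - 24*x^3 + 17*x^2 - 2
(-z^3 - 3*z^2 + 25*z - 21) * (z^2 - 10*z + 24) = -z^5 + 7*z^4 + 31*z^3 - 343*z^2 + 810*z - 504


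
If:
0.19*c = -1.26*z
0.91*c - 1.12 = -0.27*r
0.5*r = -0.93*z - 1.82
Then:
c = 2.13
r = -3.04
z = -0.32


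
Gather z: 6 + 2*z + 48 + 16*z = 18*z + 54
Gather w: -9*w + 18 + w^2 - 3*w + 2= w^2 - 12*w + 20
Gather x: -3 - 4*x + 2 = -4*x - 1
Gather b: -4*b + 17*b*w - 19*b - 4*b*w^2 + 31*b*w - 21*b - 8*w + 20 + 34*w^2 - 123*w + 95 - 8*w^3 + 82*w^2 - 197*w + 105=b*(-4*w^2 + 48*w - 44) - 8*w^3 + 116*w^2 - 328*w + 220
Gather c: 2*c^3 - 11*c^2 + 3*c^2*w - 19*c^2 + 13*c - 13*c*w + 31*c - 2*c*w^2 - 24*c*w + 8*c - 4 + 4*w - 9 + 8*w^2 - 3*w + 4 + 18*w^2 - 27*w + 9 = 2*c^3 + c^2*(3*w - 30) + c*(-2*w^2 - 37*w + 52) + 26*w^2 - 26*w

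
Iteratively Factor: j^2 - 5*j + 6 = (j - 2)*(j - 3)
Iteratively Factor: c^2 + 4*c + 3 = (c + 3)*(c + 1)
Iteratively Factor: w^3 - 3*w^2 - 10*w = (w + 2)*(w^2 - 5*w) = w*(w + 2)*(w - 5)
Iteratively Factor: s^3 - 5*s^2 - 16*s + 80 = (s - 4)*(s^2 - s - 20) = (s - 5)*(s - 4)*(s + 4)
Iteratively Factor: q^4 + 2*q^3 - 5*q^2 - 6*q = (q - 2)*(q^3 + 4*q^2 + 3*q) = (q - 2)*(q + 3)*(q^2 + q) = q*(q - 2)*(q + 3)*(q + 1)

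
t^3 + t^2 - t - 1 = (t - 1)*(t + 1)^2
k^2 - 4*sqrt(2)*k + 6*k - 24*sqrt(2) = (k + 6)*(k - 4*sqrt(2))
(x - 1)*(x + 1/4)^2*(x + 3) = x^4 + 5*x^3/2 - 31*x^2/16 - 11*x/8 - 3/16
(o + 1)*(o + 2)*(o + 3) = o^3 + 6*o^2 + 11*o + 6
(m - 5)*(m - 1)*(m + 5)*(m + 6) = m^4 + 5*m^3 - 31*m^2 - 125*m + 150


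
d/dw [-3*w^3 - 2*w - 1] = -9*w^2 - 2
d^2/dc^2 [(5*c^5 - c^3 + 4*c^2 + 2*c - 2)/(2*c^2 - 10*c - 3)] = 2*(60*c^7 - 800*c^6 + 2730*c^5 + 2250*c^4 + 432*c^3 - 42*c^2 + 129*c - 236)/(8*c^6 - 120*c^5 + 564*c^4 - 640*c^3 - 846*c^2 - 270*c - 27)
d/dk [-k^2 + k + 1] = 1 - 2*k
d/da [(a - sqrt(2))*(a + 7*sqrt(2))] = 2*a + 6*sqrt(2)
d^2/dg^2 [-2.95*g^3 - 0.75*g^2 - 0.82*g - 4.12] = -17.7*g - 1.5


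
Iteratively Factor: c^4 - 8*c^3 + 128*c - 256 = (c - 4)*(c^3 - 4*c^2 - 16*c + 64) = (c - 4)*(c + 4)*(c^2 - 8*c + 16) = (c - 4)^2*(c + 4)*(c - 4)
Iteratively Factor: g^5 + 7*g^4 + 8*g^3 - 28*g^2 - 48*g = (g + 2)*(g^4 + 5*g^3 - 2*g^2 - 24*g) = g*(g + 2)*(g^3 + 5*g^2 - 2*g - 24) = g*(g - 2)*(g + 2)*(g^2 + 7*g + 12) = g*(g - 2)*(g + 2)*(g + 4)*(g + 3)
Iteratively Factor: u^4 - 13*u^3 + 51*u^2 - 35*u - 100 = (u - 5)*(u^3 - 8*u^2 + 11*u + 20) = (u - 5)^2*(u^2 - 3*u - 4) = (u - 5)^2*(u - 4)*(u + 1)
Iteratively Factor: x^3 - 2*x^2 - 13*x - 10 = (x - 5)*(x^2 + 3*x + 2) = (x - 5)*(x + 1)*(x + 2)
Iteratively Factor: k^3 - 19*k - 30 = (k - 5)*(k^2 + 5*k + 6) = (k - 5)*(k + 3)*(k + 2)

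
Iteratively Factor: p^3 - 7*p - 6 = (p + 2)*(p^2 - 2*p - 3) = (p - 3)*(p + 2)*(p + 1)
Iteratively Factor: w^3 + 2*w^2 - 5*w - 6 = (w - 2)*(w^2 + 4*w + 3) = (w - 2)*(w + 1)*(w + 3)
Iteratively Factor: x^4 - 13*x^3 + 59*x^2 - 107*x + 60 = (x - 5)*(x^3 - 8*x^2 + 19*x - 12) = (x - 5)*(x - 4)*(x^2 - 4*x + 3) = (x - 5)*(x - 4)*(x - 3)*(x - 1)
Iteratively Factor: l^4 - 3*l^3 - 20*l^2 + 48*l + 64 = (l - 4)*(l^3 + l^2 - 16*l - 16) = (l - 4)^2*(l^2 + 5*l + 4) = (l - 4)^2*(l + 1)*(l + 4)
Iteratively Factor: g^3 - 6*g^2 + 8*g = (g)*(g^2 - 6*g + 8) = g*(g - 4)*(g - 2)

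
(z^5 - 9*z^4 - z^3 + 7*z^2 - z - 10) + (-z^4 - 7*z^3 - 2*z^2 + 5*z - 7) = z^5 - 10*z^4 - 8*z^3 + 5*z^2 + 4*z - 17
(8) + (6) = 14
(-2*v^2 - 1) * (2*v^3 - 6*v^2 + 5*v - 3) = -4*v^5 + 12*v^4 - 12*v^3 + 12*v^2 - 5*v + 3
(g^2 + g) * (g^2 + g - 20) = g^4 + 2*g^3 - 19*g^2 - 20*g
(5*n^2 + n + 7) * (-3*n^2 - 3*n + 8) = -15*n^4 - 18*n^3 + 16*n^2 - 13*n + 56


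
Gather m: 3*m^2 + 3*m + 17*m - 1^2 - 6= 3*m^2 + 20*m - 7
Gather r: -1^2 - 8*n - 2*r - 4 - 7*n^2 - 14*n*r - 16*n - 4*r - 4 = -7*n^2 - 24*n + r*(-14*n - 6) - 9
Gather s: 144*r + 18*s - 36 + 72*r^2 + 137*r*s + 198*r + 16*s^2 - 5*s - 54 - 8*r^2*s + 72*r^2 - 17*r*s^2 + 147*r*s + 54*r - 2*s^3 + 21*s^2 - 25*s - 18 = 144*r^2 + 396*r - 2*s^3 + s^2*(37 - 17*r) + s*(-8*r^2 + 284*r - 12) - 108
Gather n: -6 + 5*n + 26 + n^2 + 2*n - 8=n^2 + 7*n + 12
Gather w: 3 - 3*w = 3 - 3*w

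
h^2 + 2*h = h*(h + 2)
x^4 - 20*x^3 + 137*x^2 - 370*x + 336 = (x - 8)*(x - 7)*(x - 3)*(x - 2)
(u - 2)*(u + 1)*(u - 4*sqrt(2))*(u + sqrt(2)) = u^4 - 3*sqrt(2)*u^3 - u^3 - 10*u^2 + 3*sqrt(2)*u^2 + 8*u + 6*sqrt(2)*u + 16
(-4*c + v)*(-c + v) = 4*c^2 - 5*c*v + v^2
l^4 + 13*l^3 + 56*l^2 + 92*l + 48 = (l + 1)*(l + 2)*(l + 4)*(l + 6)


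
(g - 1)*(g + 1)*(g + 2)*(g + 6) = g^4 + 8*g^3 + 11*g^2 - 8*g - 12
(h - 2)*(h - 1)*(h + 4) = h^3 + h^2 - 10*h + 8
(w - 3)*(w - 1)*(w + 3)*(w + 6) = w^4 + 5*w^3 - 15*w^2 - 45*w + 54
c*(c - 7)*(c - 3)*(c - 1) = c^4 - 11*c^3 + 31*c^2 - 21*c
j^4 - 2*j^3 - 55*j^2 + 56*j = j*(j - 8)*(j - 1)*(j + 7)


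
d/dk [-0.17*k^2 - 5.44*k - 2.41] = -0.34*k - 5.44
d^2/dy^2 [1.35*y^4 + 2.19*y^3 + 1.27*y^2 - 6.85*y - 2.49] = 16.2*y^2 + 13.14*y + 2.54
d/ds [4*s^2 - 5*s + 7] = 8*s - 5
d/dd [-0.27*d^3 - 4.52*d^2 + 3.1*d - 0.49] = -0.81*d^2 - 9.04*d + 3.1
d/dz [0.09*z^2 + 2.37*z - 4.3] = 0.18*z + 2.37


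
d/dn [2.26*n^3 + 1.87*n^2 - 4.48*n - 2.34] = 6.78*n^2 + 3.74*n - 4.48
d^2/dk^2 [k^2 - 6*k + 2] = 2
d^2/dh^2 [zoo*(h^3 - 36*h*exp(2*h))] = zoo*(h*exp(2*h) + h + exp(2*h))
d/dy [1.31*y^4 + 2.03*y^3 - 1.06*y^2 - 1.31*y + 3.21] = 5.24*y^3 + 6.09*y^2 - 2.12*y - 1.31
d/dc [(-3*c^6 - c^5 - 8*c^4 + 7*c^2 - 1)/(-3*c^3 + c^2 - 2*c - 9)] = (27*c^8 - 6*c^7 + 51*c^6 + 154*c^5 + 114*c^4 + 288*c^3 - 23*c^2 - 124*c - 2)/(9*c^6 - 6*c^5 + 13*c^4 + 50*c^3 - 14*c^2 + 36*c + 81)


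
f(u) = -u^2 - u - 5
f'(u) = -2*u - 1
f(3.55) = -21.15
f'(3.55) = -8.10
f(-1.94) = -6.82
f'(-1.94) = 2.88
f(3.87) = -23.85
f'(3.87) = -8.74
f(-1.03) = -5.03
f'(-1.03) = 1.06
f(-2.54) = -8.91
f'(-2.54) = 4.08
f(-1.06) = -5.06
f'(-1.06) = 1.12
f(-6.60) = -41.96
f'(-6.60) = 12.20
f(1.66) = -9.42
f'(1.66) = -4.32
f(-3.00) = -11.00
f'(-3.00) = 5.00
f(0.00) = -5.00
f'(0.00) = -1.00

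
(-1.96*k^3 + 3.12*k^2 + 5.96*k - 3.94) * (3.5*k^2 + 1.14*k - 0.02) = -6.86*k^5 + 8.6856*k^4 + 24.456*k^3 - 7.058*k^2 - 4.6108*k + 0.0788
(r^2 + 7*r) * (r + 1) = r^3 + 8*r^2 + 7*r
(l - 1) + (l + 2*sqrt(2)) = 2*l - 1 + 2*sqrt(2)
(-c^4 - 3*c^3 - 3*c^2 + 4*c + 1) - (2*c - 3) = -c^4 - 3*c^3 - 3*c^2 + 2*c + 4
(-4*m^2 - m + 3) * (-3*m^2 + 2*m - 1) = 12*m^4 - 5*m^3 - 7*m^2 + 7*m - 3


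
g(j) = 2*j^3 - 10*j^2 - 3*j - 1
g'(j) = 6*j^2 - 20*j - 3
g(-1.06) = -11.44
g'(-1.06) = 24.94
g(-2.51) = -88.10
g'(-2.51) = 85.00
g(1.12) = -14.09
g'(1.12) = -17.87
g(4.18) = -42.19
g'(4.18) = 18.23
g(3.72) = -47.59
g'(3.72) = 5.63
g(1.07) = -13.21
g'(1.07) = -17.53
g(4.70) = -28.35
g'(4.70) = 35.54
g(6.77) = 140.94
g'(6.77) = 136.60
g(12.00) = 1979.00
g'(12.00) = 621.00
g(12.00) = 1979.00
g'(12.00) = 621.00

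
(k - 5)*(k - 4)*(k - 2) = k^3 - 11*k^2 + 38*k - 40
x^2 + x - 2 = (x - 1)*(x + 2)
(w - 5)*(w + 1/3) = w^2 - 14*w/3 - 5/3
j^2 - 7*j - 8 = (j - 8)*(j + 1)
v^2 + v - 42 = (v - 6)*(v + 7)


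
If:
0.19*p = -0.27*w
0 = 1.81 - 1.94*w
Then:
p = -1.33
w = 0.93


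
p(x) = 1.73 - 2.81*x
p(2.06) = -4.06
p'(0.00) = -2.81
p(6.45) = -16.39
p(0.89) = -0.77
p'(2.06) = -2.81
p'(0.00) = -2.81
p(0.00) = 1.73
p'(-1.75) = -2.81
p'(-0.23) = -2.81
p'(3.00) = -2.81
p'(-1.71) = -2.81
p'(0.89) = -2.81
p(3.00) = -6.70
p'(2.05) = -2.81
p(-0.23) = 2.38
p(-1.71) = 6.54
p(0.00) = 1.73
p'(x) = -2.81000000000000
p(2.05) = -4.03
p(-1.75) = 6.65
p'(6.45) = -2.81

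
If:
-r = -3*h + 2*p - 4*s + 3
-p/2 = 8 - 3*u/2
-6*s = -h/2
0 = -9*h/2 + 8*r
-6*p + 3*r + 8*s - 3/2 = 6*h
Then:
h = 180/287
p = -207/328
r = 405/1148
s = 15/287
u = 5041/984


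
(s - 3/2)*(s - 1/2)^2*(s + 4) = s^4 + 3*s^3/2 - 33*s^2/4 + 53*s/8 - 3/2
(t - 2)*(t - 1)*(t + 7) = t^3 + 4*t^2 - 19*t + 14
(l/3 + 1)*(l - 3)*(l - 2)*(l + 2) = l^4/3 - 13*l^2/3 + 12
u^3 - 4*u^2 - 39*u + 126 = (u - 7)*(u - 3)*(u + 6)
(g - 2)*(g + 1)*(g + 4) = g^3 + 3*g^2 - 6*g - 8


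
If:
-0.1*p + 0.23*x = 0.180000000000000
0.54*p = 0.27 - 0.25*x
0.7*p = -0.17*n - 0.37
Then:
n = -2.65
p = 0.11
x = 0.83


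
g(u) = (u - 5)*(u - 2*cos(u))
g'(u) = u + (u - 5)*(2*sin(u) + 1) - 2*cos(u)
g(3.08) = -9.75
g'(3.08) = 2.92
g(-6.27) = 93.20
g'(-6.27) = -19.84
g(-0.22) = 11.34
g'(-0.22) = -5.11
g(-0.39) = 12.07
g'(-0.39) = -3.53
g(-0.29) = 11.67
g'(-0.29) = -4.47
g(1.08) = -0.54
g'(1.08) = -10.70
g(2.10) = -9.02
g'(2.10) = -4.80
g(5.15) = 0.65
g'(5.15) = 4.18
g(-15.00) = 269.61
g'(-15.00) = -7.47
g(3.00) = -9.96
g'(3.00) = 2.42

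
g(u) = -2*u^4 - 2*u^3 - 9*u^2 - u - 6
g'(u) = -8*u^3 - 6*u^2 - 18*u - 1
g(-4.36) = -729.69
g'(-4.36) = 626.48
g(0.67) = -11.71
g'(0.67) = -18.16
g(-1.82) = -43.88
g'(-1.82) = 60.11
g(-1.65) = -34.69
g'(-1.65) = 48.30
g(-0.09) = -5.98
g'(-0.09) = 0.58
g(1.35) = -35.32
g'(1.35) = -55.92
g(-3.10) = -214.51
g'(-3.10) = 235.47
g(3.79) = -660.60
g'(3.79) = -590.92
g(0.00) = -6.00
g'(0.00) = -1.00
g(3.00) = -306.00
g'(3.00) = -325.00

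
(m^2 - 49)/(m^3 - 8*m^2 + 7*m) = (m + 7)/(m*(m - 1))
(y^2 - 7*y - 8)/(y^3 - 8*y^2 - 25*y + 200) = (y + 1)/(y^2 - 25)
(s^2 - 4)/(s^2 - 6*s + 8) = (s + 2)/(s - 4)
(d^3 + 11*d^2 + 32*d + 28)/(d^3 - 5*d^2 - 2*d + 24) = (d^2 + 9*d + 14)/(d^2 - 7*d + 12)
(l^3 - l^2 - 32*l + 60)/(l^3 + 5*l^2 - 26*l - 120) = (l - 2)/(l + 4)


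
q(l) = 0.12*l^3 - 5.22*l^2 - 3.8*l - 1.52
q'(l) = 0.36*l^2 - 10.44*l - 3.8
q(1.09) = -11.71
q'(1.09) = -14.75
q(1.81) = -24.79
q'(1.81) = -21.52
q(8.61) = -344.61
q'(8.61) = -67.00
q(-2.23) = -20.34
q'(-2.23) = 21.27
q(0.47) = -4.45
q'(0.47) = -8.63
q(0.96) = -9.87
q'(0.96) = -13.49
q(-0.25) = -0.90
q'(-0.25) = -1.17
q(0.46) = -4.36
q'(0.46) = -8.53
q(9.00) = -371.06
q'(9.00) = -68.60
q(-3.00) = -40.34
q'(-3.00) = 30.76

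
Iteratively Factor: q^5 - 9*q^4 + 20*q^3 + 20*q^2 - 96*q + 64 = (q - 4)*(q^4 - 5*q^3 + 20*q - 16) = (q - 4)*(q + 2)*(q^3 - 7*q^2 + 14*q - 8) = (q - 4)*(q - 2)*(q + 2)*(q^2 - 5*q + 4) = (q - 4)*(q - 2)*(q - 1)*(q + 2)*(q - 4)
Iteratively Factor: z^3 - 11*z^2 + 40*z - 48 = (z - 4)*(z^2 - 7*z + 12) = (z - 4)*(z - 3)*(z - 4)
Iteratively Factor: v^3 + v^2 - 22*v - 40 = (v - 5)*(v^2 + 6*v + 8) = (v - 5)*(v + 2)*(v + 4)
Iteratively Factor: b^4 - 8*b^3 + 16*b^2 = (b - 4)*(b^3 - 4*b^2) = b*(b - 4)*(b^2 - 4*b) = b*(b - 4)^2*(b)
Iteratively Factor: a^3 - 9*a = (a - 3)*(a^2 + 3*a) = (a - 3)*(a + 3)*(a)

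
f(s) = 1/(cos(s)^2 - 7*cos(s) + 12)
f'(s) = (2*sin(s)*cos(s) - 7*sin(s))/(cos(s)^2 - 7*cos(s) + 12)^2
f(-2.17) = 0.06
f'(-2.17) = 0.03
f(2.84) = 0.05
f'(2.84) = -0.01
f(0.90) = 0.12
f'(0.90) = -0.07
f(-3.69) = 0.05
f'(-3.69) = -0.01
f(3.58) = 0.05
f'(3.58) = 0.01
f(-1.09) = 0.11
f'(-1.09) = 0.07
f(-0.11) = 0.17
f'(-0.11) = 0.02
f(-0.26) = 0.16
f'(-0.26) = 0.03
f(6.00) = 0.16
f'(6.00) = 0.04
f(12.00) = 0.15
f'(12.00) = 0.06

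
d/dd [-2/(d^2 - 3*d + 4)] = 2*(2*d - 3)/(d^2 - 3*d + 4)^2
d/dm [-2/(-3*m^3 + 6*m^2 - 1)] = 6*m*(4 - 3*m)/(3*m^3 - 6*m^2 + 1)^2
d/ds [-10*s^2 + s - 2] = 1 - 20*s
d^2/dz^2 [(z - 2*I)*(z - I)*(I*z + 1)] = 6*I*z + 8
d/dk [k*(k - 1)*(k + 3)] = 3*k^2 + 4*k - 3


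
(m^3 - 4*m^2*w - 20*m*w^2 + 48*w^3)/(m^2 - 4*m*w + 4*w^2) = (-m^2 + 2*m*w + 24*w^2)/(-m + 2*w)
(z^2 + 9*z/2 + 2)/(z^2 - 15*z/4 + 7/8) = 4*(2*z^2 + 9*z + 4)/(8*z^2 - 30*z + 7)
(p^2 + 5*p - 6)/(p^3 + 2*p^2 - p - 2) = (p + 6)/(p^2 + 3*p + 2)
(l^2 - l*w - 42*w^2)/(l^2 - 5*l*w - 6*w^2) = (-l^2 + l*w + 42*w^2)/(-l^2 + 5*l*w + 6*w^2)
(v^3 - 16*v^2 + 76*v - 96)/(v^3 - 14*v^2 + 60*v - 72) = (v - 8)/(v - 6)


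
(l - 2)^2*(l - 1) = l^3 - 5*l^2 + 8*l - 4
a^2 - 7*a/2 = a*(a - 7/2)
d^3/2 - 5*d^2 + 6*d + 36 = (d/2 + 1)*(d - 6)^2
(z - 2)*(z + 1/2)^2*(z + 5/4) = z^4 + z^3/4 - 3*z^2 - 43*z/16 - 5/8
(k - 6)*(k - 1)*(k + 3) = k^3 - 4*k^2 - 15*k + 18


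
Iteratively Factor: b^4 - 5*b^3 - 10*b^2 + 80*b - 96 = (b - 4)*(b^3 - b^2 - 14*b + 24) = (b - 4)*(b - 2)*(b^2 + b - 12) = (b - 4)*(b - 3)*(b - 2)*(b + 4)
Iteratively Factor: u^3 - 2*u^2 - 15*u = (u)*(u^2 - 2*u - 15) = u*(u - 5)*(u + 3)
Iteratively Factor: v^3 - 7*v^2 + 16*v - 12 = (v - 2)*(v^2 - 5*v + 6) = (v - 3)*(v - 2)*(v - 2)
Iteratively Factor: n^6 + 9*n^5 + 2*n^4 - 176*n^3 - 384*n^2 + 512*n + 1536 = (n + 3)*(n^5 + 6*n^4 - 16*n^3 - 128*n^2 + 512) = (n - 4)*(n + 3)*(n^4 + 10*n^3 + 24*n^2 - 32*n - 128) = (n - 4)*(n + 3)*(n + 4)*(n^3 + 6*n^2 - 32) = (n - 4)*(n + 3)*(n + 4)^2*(n^2 + 2*n - 8) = (n - 4)*(n - 2)*(n + 3)*(n + 4)^2*(n + 4)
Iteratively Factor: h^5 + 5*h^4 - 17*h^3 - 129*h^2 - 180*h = (h)*(h^4 + 5*h^3 - 17*h^2 - 129*h - 180) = h*(h + 3)*(h^3 + 2*h^2 - 23*h - 60) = h*(h + 3)*(h + 4)*(h^2 - 2*h - 15) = h*(h + 3)^2*(h + 4)*(h - 5)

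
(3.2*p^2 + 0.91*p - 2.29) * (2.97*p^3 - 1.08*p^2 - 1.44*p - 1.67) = 9.504*p^5 - 0.7533*p^4 - 12.3921*p^3 - 4.1812*p^2 + 1.7779*p + 3.8243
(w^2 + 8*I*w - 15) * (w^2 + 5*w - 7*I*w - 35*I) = w^4 + 5*w^3 + I*w^3 + 41*w^2 + 5*I*w^2 + 205*w + 105*I*w + 525*I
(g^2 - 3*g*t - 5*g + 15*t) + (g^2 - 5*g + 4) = 2*g^2 - 3*g*t - 10*g + 15*t + 4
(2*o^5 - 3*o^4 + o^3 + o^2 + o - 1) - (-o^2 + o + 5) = 2*o^5 - 3*o^4 + o^3 + 2*o^2 - 6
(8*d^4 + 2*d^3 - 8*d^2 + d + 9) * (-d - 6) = -8*d^5 - 50*d^4 - 4*d^3 + 47*d^2 - 15*d - 54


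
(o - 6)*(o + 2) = o^2 - 4*o - 12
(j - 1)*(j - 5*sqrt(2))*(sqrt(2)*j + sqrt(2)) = sqrt(2)*j^3 - 10*j^2 - sqrt(2)*j + 10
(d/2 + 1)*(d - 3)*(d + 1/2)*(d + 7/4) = d^4/2 + 5*d^3/8 - 59*d^2/16 - 115*d/16 - 21/8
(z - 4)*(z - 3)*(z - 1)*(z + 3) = z^4 - 5*z^3 - 5*z^2 + 45*z - 36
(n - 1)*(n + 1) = n^2 - 1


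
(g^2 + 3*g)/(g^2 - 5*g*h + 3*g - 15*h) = g/(g - 5*h)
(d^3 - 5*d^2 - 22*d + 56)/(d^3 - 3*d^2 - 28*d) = (d - 2)/d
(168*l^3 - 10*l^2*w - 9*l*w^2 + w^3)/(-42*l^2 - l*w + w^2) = (-24*l^2 - 2*l*w + w^2)/(6*l + w)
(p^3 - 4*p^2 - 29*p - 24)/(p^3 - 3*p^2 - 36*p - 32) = (p + 3)/(p + 4)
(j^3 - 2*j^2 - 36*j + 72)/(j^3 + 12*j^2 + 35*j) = (j^3 - 2*j^2 - 36*j + 72)/(j*(j^2 + 12*j + 35))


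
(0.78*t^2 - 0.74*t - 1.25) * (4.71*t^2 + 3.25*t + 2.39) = 3.6738*t^4 - 0.9504*t^3 - 6.4283*t^2 - 5.8311*t - 2.9875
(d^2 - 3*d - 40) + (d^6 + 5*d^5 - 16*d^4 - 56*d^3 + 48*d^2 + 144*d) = d^6 + 5*d^5 - 16*d^4 - 56*d^3 + 49*d^2 + 141*d - 40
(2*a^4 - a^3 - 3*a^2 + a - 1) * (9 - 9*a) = -18*a^5 + 27*a^4 + 18*a^3 - 36*a^2 + 18*a - 9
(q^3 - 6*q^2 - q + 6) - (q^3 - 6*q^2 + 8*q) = 6 - 9*q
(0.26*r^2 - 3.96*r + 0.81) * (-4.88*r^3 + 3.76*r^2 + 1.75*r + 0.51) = -1.2688*r^5 + 20.3024*r^4 - 18.3874*r^3 - 3.7518*r^2 - 0.6021*r + 0.4131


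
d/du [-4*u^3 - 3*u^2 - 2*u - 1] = -12*u^2 - 6*u - 2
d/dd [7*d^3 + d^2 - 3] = d*(21*d + 2)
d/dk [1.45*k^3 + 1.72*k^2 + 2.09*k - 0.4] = 4.35*k^2 + 3.44*k + 2.09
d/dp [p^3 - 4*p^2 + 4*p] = 3*p^2 - 8*p + 4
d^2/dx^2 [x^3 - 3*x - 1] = 6*x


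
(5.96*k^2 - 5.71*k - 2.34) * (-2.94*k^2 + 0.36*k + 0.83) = -17.5224*k^4 + 18.933*k^3 + 9.7708*k^2 - 5.5817*k - 1.9422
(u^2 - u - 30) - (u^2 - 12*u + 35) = 11*u - 65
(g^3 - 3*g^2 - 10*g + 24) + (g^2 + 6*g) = g^3 - 2*g^2 - 4*g + 24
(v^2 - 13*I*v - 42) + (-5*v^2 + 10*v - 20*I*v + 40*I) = -4*v^2 + 10*v - 33*I*v - 42 + 40*I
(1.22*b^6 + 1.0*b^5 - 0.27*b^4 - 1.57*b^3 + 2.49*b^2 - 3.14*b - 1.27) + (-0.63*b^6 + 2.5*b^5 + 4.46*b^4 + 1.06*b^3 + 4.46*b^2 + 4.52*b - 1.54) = 0.59*b^6 + 3.5*b^5 + 4.19*b^4 - 0.51*b^3 + 6.95*b^2 + 1.38*b - 2.81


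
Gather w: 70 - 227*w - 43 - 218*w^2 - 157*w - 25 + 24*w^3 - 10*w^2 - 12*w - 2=24*w^3 - 228*w^2 - 396*w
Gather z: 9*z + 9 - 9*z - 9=0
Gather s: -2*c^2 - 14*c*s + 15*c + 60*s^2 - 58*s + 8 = -2*c^2 + 15*c + 60*s^2 + s*(-14*c - 58) + 8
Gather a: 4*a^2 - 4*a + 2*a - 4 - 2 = 4*a^2 - 2*a - 6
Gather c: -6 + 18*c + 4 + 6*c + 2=24*c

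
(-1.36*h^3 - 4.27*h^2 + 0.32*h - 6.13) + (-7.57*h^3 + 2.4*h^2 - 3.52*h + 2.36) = -8.93*h^3 - 1.87*h^2 - 3.2*h - 3.77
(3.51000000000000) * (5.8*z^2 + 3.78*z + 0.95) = 20.358*z^2 + 13.2678*z + 3.3345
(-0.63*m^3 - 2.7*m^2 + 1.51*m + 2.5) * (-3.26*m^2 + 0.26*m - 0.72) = 2.0538*m^5 + 8.6382*m^4 - 5.171*m^3 - 5.8134*m^2 - 0.4372*m - 1.8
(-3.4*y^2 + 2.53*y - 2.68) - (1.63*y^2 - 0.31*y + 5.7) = -5.03*y^2 + 2.84*y - 8.38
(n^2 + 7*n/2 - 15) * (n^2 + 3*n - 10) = n^4 + 13*n^3/2 - 29*n^2/2 - 80*n + 150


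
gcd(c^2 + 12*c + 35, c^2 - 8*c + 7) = 1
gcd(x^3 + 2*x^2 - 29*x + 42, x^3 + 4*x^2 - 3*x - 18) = x - 2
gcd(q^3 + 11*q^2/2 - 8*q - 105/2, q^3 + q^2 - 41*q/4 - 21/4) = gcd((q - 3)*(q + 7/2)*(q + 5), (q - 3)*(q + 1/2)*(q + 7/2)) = q^2 + q/2 - 21/2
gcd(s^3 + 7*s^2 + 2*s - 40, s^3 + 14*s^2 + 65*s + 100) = s^2 + 9*s + 20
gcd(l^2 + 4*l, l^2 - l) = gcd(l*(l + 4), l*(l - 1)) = l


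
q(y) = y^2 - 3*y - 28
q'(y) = 2*y - 3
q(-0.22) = -27.29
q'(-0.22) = -3.44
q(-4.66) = 7.70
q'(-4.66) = -12.32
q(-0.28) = -27.08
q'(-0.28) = -3.56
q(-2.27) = -16.04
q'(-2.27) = -7.54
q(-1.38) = -21.96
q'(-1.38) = -5.76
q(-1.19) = -23.01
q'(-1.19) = -5.38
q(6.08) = -9.27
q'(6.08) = 9.16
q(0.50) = -29.25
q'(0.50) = -2.00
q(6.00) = -10.00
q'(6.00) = 9.00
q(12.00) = 80.00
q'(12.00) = 21.00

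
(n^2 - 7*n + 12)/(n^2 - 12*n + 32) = (n - 3)/(n - 8)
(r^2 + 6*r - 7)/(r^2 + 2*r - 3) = (r + 7)/(r + 3)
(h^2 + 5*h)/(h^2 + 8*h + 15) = h/(h + 3)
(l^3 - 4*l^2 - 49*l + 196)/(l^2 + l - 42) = (l^2 - 11*l + 28)/(l - 6)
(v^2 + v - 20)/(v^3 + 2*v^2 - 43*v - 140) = (v - 4)/(v^2 - 3*v - 28)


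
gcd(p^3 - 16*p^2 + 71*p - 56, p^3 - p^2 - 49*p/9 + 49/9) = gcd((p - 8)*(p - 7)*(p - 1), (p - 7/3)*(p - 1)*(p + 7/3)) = p - 1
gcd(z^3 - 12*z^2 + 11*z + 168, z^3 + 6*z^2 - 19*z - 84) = z + 3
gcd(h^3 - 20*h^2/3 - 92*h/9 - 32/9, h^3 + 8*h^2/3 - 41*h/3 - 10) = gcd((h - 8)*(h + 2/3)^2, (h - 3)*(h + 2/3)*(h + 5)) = h + 2/3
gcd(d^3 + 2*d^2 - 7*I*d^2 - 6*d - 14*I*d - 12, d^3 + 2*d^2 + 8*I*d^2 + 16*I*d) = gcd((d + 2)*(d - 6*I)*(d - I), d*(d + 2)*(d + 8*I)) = d + 2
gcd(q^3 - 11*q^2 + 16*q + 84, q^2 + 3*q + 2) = q + 2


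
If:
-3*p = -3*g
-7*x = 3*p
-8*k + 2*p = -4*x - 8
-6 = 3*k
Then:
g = -84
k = -2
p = -84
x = 36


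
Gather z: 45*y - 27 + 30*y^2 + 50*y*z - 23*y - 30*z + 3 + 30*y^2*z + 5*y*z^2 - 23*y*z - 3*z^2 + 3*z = 30*y^2 + 22*y + z^2*(5*y - 3) + z*(30*y^2 + 27*y - 27) - 24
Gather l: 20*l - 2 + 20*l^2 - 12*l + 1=20*l^2 + 8*l - 1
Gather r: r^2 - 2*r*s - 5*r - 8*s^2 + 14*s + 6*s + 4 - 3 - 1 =r^2 + r*(-2*s - 5) - 8*s^2 + 20*s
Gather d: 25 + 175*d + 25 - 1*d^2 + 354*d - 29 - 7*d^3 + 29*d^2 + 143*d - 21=-7*d^3 + 28*d^2 + 672*d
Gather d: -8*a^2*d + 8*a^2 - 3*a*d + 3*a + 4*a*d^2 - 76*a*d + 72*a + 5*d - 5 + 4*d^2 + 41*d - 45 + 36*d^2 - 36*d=8*a^2 + 75*a + d^2*(4*a + 40) + d*(-8*a^2 - 79*a + 10) - 50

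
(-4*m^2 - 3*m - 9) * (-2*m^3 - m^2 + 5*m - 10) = 8*m^5 + 10*m^4 + m^3 + 34*m^2 - 15*m + 90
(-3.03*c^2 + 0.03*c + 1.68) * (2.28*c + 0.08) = -6.9084*c^3 - 0.174*c^2 + 3.8328*c + 0.1344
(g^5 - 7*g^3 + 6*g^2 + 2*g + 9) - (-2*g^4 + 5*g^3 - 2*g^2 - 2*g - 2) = g^5 + 2*g^4 - 12*g^3 + 8*g^2 + 4*g + 11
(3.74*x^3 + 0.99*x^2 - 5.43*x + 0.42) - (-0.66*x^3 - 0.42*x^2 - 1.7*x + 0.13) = 4.4*x^3 + 1.41*x^2 - 3.73*x + 0.29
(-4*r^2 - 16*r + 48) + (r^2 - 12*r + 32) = -3*r^2 - 28*r + 80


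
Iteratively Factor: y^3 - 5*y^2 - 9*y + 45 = (y - 5)*(y^2 - 9) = (y - 5)*(y + 3)*(y - 3)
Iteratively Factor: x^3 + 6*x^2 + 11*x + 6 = (x + 3)*(x^2 + 3*x + 2) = (x + 2)*(x + 3)*(x + 1)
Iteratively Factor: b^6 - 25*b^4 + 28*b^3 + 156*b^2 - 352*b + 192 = (b - 2)*(b^5 + 2*b^4 - 21*b^3 - 14*b^2 + 128*b - 96) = (b - 2)^2*(b^4 + 4*b^3 - 13*b^2 - 40*b + 48) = (b - 3)*(b - 2)^2*(b^3 + 7*b^2 + 8*b - 16) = (b - 3)*(b - 2)^2*(b + 4)*(b^2 + 3*b - 4) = (b - 3)*(b - 2)^2*(b + 4)^2*(b - 1)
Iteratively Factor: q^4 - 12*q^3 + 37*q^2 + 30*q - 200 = (q - 5)*(q^3 - 7*q^2 + 2*q + 40) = (q - 5)*(q + 2)*(q^2 - 9*q + 20) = (q - 5)^2*(q + 2)*(q - 4)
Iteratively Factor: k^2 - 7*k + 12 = (k - 4)*(k - 3)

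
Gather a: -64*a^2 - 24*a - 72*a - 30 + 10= -64*a^2 - 96*a - 20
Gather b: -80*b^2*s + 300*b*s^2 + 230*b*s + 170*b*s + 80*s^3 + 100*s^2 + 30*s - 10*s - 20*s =-80*b^2*s + b*(300*s^2 + 400*s) + 80*s^3 + 100*s^2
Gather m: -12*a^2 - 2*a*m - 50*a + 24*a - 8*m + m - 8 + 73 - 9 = -12*a^2 - 26*a + m*(-2*a - 7) + 56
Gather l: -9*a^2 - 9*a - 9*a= -9*a^2 - 18*a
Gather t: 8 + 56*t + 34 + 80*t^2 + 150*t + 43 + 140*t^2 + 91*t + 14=220*t^2 + 297*t + 99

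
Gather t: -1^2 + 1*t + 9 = t + 8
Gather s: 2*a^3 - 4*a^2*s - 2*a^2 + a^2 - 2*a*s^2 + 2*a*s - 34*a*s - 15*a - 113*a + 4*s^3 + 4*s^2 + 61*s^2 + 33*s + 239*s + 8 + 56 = 2*a^3 - a^2 - 128*a + 4*s^3 + s^2*(65 - 2*a) + s*(-4*a^2 - 32*a + 272) + 64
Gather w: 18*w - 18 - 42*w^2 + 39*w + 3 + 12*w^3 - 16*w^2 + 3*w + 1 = 12*w^3 - 58*w^2 + 60*w - 14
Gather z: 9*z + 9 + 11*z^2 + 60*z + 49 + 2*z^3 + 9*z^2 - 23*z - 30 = 2*z^3 + 20*z^2 + 46*z + 28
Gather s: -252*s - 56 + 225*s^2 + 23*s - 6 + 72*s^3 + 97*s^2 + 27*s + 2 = 72*s^3 + 322*s^2 - 202*s - 60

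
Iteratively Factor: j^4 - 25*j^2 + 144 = (j - 4)*(j^3 + 4*j^2 - 9*j - 36) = (j - 4)*(j + 3)*(j^2 + j - 12) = (j - 4)*(j - 3)*(j + 3)*(j + 4)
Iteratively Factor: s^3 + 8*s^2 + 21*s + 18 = (s + 2)*(s^2 + 6*s + 9) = (s + 2)*(s + 3)*(s + 3)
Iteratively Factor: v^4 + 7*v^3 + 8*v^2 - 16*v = (v + 4)*(v^3 + 3*v^2 - 4*v) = (v - 1)*(v + 4)*(v^2 + 4*v) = (v - 1)*(v + 4)^2*(v)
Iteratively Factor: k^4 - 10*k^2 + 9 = (k + 1)*(k^3 - k^2 - 9*k + 9) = (k + 1)*(k + 3)*(k^2 - 4*k + 3) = (k - 3)*(k + 1)*(k + 3)*(k - 1)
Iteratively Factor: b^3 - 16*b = (b - 4)*(b^2 + 4*b) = b*(b - 4)*(b + 4)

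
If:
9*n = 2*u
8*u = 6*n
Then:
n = 0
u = 0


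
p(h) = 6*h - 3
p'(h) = 6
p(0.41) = -0.54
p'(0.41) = 6.00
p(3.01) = 15.06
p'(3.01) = 6.00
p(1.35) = 5.10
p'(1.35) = 6.00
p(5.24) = 28.44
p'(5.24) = 6.00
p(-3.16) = -21.96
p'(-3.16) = 6.00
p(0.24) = -1.56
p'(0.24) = 6.00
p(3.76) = 19.56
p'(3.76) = 6.00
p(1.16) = 3.96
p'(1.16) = 6.00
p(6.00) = 33.00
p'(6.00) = 6.00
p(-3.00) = -21.00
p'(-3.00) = 6.00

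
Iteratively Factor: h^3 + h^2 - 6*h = (h - 2)*(h^2 + 3*h) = (h - 2)*(h + 3)*(h)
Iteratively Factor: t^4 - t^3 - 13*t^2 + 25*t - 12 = (t + 4)*(t^3 - 5*t^2 + 7*t - 3) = (t - 3)*(t + 4)*(t^2 - 2*t + 1) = (t - 3)*(t - 1)*(t + 4)*(t - 1)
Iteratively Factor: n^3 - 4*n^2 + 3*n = (n)*(n^2 - 4*n + 3) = n*(n - 1)*(n - 3)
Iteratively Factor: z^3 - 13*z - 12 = (z + 1)*(z^2 - z - 12) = (z - 4)*(z + 1)*(z + 3)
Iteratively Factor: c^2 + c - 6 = (c + 3)*(c - 2)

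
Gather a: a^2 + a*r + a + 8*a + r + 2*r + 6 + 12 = a^2 + a*(r + 9) + 3*r + 18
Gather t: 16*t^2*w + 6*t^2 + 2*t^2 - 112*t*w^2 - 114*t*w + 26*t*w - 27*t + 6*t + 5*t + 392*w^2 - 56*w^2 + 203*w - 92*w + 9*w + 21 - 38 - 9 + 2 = t^2*(16*w + 8) + t*(-112*w^2 - 88*w - 16) + 336*w^2 + 120*w - 24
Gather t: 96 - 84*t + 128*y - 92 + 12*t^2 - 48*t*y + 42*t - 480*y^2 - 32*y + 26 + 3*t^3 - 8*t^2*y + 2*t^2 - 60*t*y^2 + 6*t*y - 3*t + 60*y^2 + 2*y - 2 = 3*t^3 + t^2*(14 - 8*y) + t*(-60*y^2 - 42*y - 45) - 420*y^2 + 98*y + 28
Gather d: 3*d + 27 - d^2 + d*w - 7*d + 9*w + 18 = -d^2 + d*(w - 4) + 9*w + 45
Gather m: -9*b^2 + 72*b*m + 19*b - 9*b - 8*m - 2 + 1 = -9*b^2 + 10*b + m*(72*b - 8) - 1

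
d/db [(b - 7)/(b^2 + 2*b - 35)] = (b^2 + 2*b - 2*(b - 7)*(b + 1) - 35)/(b^2 + 2*b - 35)^2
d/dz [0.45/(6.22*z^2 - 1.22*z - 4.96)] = (0.549 - 5.598*z)/(-6.22*z^2 + 1.22*z + 4.96)^2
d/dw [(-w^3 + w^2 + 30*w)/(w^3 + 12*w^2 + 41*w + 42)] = (-13*w^4 - 142*w^3 - 445*w^2 + 84*w + 1260)/(w^6 + 24*w^5 + 226*w^4 + 1068*w^3 + 2689*w^2 + 3444*w + 1764)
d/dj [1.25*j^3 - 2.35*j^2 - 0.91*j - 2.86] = 3.75*j^2 - 4.7*j - 0.91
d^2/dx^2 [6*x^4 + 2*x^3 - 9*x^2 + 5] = 72*x^2 + 12*x - 18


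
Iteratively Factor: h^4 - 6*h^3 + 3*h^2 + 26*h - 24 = (h - 3)*(h^3 - 3*h^2 - 6*h + 8) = (h - 3)*(h + 2)*(h^2 - 5*h + 4) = (h - 3)*(h - 1)*(h + 2)*(h - 4)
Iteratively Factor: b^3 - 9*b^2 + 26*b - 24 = (b - 3)*(b^2 - 6*b + 8) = (b - 3)*(b - 2)*(b - 4)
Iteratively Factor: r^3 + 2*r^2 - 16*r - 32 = (r - 4)*(r^2 + 6*r + 8) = (r - 4)*(r + 4)*(r + 2)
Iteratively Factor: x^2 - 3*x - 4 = (x + 1)*(x - 4)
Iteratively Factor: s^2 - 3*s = (s - 3)*(s)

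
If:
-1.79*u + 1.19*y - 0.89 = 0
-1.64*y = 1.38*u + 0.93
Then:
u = -0.56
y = -0.10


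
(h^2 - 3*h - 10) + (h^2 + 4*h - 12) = 2*h^2 + h - 22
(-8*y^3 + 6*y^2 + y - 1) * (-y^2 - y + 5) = 8*y^5 + 2*y^4 - 47*y^3 + 30*y^2 + 6*y - 5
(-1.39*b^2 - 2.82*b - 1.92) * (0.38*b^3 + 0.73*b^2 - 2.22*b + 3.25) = -0.5282*b^5 - 2.0863*b^4 + 0.2976*b^3 + 0.3413*b^2 - 4.9026*b - 6.24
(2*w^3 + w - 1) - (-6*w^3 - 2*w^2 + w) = 8*w^3 + 2*w^2 - 1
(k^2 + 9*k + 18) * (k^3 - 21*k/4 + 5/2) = k^5 + 9*k^4 + 51*k^3/4 - 179*k^2/4 - 72*k + 45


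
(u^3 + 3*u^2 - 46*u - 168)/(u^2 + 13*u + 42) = (u^2 - 3*u - 28)/(u + 7)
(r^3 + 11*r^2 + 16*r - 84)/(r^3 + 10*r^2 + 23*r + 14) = (r^2 + 4*r - 12)/(r^2 + 3*r + 2)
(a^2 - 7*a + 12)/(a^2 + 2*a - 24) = (a - 3)/(a + 6)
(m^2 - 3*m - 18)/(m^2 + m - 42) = (m + 3)/(m + 7)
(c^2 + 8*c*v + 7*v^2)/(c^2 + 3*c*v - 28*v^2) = (-c - v)/(-c + 4*v)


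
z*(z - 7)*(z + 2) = z^3 - 5*z^2 - 14*z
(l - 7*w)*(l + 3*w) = l^2 - 4*l*w - 21*w^2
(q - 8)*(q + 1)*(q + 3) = q^3 - 4*q^2 - 29*q - 24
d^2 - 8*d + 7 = (d - 7)*(d - 1)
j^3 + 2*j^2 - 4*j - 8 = (j - 2)*(j + 2)^2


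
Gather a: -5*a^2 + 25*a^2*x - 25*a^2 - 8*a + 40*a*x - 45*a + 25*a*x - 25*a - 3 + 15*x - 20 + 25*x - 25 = a^2*(25*x - 30) + a*(65*x - 78) + 40*x - 48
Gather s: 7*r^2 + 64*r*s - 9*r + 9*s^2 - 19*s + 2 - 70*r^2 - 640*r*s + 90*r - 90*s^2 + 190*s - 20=-63*r^2 + 81*r - 81*s^2 + s*(171 - 576*r) - 18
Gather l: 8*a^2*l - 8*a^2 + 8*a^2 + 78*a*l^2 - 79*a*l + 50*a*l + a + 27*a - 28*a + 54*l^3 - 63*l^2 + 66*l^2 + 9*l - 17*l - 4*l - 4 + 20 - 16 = 54*l^3 + l^2*(78*a + 3) + l*(8*a^2 - 29*a - 12)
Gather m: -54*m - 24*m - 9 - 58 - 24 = -78*m - 91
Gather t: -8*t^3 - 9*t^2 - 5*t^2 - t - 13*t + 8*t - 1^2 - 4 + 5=-8*t^3 - 14*t^2 - 6*t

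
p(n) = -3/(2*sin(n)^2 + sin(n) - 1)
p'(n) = -3*(-4*sin(n)*cos(n) - cos(n))/(2*sin(n)^2 + sin(n) - 1)^2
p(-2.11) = 7.78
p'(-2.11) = 25.23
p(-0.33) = 2.69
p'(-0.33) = -0.68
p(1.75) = -1.56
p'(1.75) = -0.72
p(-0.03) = 2.92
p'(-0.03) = 2.50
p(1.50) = -1.51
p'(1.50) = 0.27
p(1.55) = -1.50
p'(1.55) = 0.08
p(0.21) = 4.26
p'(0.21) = 10.84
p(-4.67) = -1.50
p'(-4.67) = -0.16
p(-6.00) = 5.32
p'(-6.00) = 19.15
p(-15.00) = 3.73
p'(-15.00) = 5.64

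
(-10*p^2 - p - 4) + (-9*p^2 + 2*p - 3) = -19*p^2 + p - 7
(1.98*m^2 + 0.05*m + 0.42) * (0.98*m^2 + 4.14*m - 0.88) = 1.9404*m^4 + 8.2462*m^3 - 1.1238*m^2 + 1.6948*m - 0.3696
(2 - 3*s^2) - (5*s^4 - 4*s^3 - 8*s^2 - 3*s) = -5*s^4 + 4*s^3 + 5*s^2 + 3*s + 2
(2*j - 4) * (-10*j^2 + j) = -20*j^3 + 42*j^2 - 4*j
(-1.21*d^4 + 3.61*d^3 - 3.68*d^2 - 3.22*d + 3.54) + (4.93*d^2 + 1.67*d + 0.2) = -1.21*d^4 + 3.61*d^3 + 1.25*d^2 - 1.55*d + 3.74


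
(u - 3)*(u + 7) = u^2 + 4*u - 21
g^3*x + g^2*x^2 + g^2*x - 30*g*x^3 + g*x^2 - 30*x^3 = (g - 5*x)*(g + 6*x)*(g*x + x)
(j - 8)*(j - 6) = j^2 - 14*j + 48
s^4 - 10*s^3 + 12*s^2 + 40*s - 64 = (s - 8)*(s - 2)^2*(s + 2)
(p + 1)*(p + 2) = p^2 + 3*p + 2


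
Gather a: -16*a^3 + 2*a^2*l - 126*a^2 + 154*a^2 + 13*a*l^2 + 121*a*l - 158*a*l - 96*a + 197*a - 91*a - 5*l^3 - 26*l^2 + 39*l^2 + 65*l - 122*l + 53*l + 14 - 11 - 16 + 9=-16*a^3 + a^2*(2*l + 28) + a*(13*l^2 - 37*l + 10) - 5*l^3 + 13*l^2 - 4*l - 4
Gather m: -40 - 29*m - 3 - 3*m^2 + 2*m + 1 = -3*m^2 - 27*m - 42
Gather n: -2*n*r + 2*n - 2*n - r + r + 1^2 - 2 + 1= -2*n*r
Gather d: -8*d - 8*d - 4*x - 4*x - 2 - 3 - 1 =-16*d - 8*x - 6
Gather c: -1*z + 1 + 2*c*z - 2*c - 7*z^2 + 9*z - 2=c*(2*z - 2) - 7*z^2 + 8*z - 1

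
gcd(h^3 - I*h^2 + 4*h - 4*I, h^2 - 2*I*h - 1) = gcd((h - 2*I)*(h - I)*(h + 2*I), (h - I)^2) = h - I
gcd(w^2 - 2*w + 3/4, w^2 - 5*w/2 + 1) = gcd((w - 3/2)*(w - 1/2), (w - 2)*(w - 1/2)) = w - 1/2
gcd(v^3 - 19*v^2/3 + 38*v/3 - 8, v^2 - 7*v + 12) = v - 3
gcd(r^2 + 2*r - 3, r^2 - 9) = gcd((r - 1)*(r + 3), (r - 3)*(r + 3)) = r + 3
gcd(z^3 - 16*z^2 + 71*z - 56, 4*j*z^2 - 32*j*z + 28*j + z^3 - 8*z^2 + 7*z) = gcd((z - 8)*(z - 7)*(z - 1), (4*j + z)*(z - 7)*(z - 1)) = z^2 - 8*z + 7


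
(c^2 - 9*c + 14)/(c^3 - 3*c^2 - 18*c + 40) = (c - 7)/(c^2 - c - 20)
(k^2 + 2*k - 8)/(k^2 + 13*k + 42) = (k^2 + 2*k - 8)/(k^2 + 13*k + 42)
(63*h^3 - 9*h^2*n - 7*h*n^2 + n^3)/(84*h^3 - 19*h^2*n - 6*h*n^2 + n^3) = (3*h + n)/(4*h + n)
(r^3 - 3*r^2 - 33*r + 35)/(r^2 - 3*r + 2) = (r^2 - 2*r - 35)/(r - 2)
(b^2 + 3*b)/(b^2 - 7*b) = (b + 3)/(b - 7)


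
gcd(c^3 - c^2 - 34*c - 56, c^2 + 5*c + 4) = c + 4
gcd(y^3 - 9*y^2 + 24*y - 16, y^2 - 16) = y - 4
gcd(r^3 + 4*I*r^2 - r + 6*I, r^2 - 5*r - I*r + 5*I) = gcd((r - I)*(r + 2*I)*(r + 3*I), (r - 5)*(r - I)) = r - I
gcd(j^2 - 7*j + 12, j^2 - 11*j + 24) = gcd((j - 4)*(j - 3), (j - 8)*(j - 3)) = j - 3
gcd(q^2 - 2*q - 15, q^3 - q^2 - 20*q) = q - 5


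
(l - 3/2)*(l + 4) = l^2 + 5*l/2 - 6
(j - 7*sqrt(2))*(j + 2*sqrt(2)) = j^2 - 5*sqrt(2)*j - 28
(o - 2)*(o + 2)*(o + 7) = o^3 + 7*o^2 - 4*o - 28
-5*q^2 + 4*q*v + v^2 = (-q + v)*(5*q + v)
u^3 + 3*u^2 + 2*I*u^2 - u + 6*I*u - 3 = (u + 3)*(u + I)^2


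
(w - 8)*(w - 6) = w^2 - 14*w + 48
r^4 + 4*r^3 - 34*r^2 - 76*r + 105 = (r - 5)*(r - 1)*(r + 3)*(r + 7)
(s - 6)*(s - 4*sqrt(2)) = s^2 - 6*s - 4*sqrt(2)*s + 24*sqrt(2)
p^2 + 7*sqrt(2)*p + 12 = (p + sqrt(2))*(p + 6*sqrt(2))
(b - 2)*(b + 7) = b^2 + 5*b - 14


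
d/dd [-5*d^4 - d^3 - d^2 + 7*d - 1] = -20*d^3 - 3*d^2 - 2*d + 7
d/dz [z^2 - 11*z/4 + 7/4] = 2*z - 11/4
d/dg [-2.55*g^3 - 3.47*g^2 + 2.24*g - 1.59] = -7.65*g^2 - 6.94*g + 2.24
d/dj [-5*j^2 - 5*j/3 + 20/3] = -10*j - 5/3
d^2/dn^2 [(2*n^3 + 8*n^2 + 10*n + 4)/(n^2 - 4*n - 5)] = 168/(n^3 - 15*n^2 + 75*n - 125)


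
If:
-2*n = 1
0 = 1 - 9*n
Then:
No Solution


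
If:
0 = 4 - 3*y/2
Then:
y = 8/3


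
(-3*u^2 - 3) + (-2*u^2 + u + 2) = -5*u^2 + u - 1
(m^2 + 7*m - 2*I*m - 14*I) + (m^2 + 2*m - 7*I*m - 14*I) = 2*m^2 + 9*m - 9*I*m - 28*I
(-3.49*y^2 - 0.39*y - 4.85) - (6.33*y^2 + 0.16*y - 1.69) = -9.82*y^2 - 0.55*y - 3.16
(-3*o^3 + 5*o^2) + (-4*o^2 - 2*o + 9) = -3*o^3 + o^2 - 2*o + 9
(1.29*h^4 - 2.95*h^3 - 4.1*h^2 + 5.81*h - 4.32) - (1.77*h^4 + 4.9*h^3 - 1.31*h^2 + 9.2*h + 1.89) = -0.48*h^4 - 7.85*h^3 - 2.79*h^2 - 3.39*h - 6.21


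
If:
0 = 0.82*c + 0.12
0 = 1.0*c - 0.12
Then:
No Solution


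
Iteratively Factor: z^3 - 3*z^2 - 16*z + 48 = (z - 4)*(z^2 + z - 12) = (z - 4)*(z + 4)*(z - 3)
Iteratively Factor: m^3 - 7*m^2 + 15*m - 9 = (m - 1)*(m^2 - 6*m + 9) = (m - 3)*(m - 1)*(m - 3)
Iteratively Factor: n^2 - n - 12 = (n - 4)*(n + 3)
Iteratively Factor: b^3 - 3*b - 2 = (b - 2)*(b^2 + 2*b + 1) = (b - 2)*(b + 1)*(b + 1)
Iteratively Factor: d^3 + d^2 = (d)*(d^2 + d) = d*(d + 1)*(d)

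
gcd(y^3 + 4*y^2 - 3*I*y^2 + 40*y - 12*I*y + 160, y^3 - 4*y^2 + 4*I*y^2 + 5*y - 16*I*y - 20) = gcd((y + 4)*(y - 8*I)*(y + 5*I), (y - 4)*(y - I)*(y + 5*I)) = y + 5*I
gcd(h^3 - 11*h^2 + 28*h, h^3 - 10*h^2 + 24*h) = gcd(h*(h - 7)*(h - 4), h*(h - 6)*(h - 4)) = h^2 - 4*h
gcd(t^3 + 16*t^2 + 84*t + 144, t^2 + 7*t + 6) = t + 6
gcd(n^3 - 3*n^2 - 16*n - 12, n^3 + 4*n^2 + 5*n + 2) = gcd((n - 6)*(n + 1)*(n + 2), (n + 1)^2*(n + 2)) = n^2 + 3*n + 2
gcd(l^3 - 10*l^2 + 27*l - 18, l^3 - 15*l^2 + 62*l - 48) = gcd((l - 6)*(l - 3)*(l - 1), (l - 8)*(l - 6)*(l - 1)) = l^2 - 7*l + 6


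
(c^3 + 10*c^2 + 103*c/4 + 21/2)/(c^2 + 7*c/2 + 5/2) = (4*c^3 + 40*c^2 + 103*c + 42)/(2*(2*c^2 + 7*c + 5))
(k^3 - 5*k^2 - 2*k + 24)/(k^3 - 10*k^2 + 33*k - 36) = (k + 2)/(k - 3)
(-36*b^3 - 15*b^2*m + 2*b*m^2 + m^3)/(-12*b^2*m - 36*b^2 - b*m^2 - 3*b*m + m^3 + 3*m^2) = (3*b + m)/(m + 3)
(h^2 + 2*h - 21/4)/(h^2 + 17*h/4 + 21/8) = 2*(2*h - 3)/(4*h + 3)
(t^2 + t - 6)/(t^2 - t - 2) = (t + 3)/(t + 1)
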